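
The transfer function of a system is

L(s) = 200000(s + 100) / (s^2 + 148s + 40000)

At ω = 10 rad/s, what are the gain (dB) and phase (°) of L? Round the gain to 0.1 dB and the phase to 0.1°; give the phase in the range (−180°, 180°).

54.0 dB, 3.6°

At s = jω = j10:
zero (s+100): 100 + j10 → |·| = √(100²+10²) = √10100 ≈ 100.5, ∠ = arctan(10/100) ≈ 5.71°
quadratic: (j10)² + 148·j10 + 40000 = 39900 + j1480 → |·| ≈ 39927, ∠ ≈ 2.12°
|L| = 200000 · 100.5 / 39927 ≈ 503.42
Gain = 20 log₁₀(503.42) ≈ 54.04 dB
∠L = 5.71° − 2.12° = 3.59°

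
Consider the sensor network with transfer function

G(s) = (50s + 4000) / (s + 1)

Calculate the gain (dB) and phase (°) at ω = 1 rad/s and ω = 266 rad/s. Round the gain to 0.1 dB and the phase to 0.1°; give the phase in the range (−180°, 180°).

Substitute s = j1:
Numerator: 50(j1) + 4000 = 4000 + j50
Denominator: (j1) + 1 = 1 + j1
|N| = √(4000² + 50²) ≈ 4000.3, ∠N ≈ 0.72°
|D| = √(1² + 1²) ≈ 1.4142, ∠D ≈ 45.00°
|G| = 4000.3 / 1.4142 ≈ 2828.7
Gain = 20 log₁₀(2828.7) ≈ 69.03 dB
∠G = 0.72° − 45.00° = -44.28°

Substitute s = j266:
Numerator: 50(j266) + 4000 = 4000 + j13300
Denominator: (j266) + 1 = 1 + j266
|N| = √(4000² + 13300²) ≈ 13888, ∠N ≈ 73.26°
|D| = √(1² + 266²) ≈ 266, ∠D ≈ 89.78°
|G| = 13888 / 266 ≈ 52.211
Gain = 20 log₁₀(52.211) ≈ 34.36 dB
∠G = 73.26° − 89.78° = -16.52°

ω = 1: 69.0 dB, -44.3°; ω = 266: 34.4 dB, -16.5°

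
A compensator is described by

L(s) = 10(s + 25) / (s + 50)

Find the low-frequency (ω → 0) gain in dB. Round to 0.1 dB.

L(0) = 10·25 / (50) = 5
20 log₁₀(5) ≈ 13.98 dB

14.0 dB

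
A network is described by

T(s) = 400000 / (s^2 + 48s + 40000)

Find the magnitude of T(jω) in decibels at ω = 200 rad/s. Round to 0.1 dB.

At s = jω = j200:
quadratic: (j200)² + 48·j200 + 40000 = 0 + j9600 → |·| ≈ 9600, ∠ ≈ 90.00°
|T| = 400000 / 9600 ≈ 41.667
Gain = 20 log₁₀(41.667) ≈ 32.40 dB

32.4 dB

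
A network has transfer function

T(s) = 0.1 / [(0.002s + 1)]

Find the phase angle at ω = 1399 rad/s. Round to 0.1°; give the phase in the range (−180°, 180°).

-70.3°

At ω = 1399 rad/s:
pole (1 + j1399·0.002) = 1 + j2.798 → |·| ≈ 2.9713, ∠ ≈ 70.33°
∠T = (0°) − (70.33°) = -70.33°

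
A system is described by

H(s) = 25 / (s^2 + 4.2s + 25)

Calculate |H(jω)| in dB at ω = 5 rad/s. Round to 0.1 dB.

1.5 dB

At s = jω = j5:
quadratic: (j5)² + 4.2·j5 + 25 = 0 + j21 → |·| ≈ 21, ∠ ≈ 90.00°
|H| = 25 / 21 ≈ 1.1905
Gain = 20 log₁₀(1.1905) ≈ 1.51 dB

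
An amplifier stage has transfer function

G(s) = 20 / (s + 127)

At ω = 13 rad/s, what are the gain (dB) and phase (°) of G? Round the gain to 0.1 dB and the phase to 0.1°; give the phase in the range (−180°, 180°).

At s = jω = j13:
pole (s+127): 127 + j13 → |·| = √(127²+13²) = √16298 ≈ 127.66, ∠ = arctan(13/127) ≈ 5.84°
|G| = 20 / 127.66 ≈ 0.15667
Gain = 20 log₁₀(0.15667) ≈ -16.10 dB
∠G = 0.00° − 5.84° = -5.84°

-16.1 dB, -5.8°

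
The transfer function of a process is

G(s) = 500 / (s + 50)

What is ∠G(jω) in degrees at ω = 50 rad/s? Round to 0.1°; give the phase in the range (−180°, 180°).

-45.0°

Substitute s = j50:
Numerator: 500 = 500 + j0
Denominator: (j50) + 50 = 50 + j50
|N| = √(500² + 0²) ≈ 500, ∠N ≈ 0.00°
|D| = √(50² + 50²) ≈ 70.711, ∠D ≈ 45.00°
∠G = 0.00° − 45.00° = -45.00°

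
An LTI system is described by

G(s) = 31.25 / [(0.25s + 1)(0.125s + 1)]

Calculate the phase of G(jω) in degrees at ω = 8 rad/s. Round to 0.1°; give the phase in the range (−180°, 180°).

-108.4°

At ω = 8 rad/s:
pole (1 + j8·0.25) = 1 + j2 → |·| ≈ 2.2361, ∠ ≈ 63.43°
pole (1 + j8·0.125) = 1 + j1 → |·| ≈ 1.4142, ∠ ≈ 45.00°
∠G = (0°) − (63.43° + 45.00°) = -108.43°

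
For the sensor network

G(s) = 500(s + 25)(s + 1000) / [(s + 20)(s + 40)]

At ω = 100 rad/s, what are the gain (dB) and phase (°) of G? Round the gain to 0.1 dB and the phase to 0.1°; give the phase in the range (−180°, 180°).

At s = jω = j100:
zero (s+25): 25 + j100 → |·| = √(25²+100²) = √10625 ≈ 103.08, ∠ = arctan(100/25) ≈ 75.96°
zero (s+1000): 1000 + j100 → |·| = √(1000²+100²) = √1010000 ≈ 1005, ∠ = arctan(100/1000) ≈ 5.71°
pole (s+20): 20 + j100 → |·| = √(20²+100²) = √10400 ≈ 101.98, ∠ = arctan(100/20) ≈ 78.69°
pole (s+40): 40 + j100 → |·| = √(40²+100²) = √11600 ≈ 107.7, ∠ = arctan(100/40) ≈ 68.20°
|G| = 500 · 1.036e+05 / 10983 ≈ 4716.4
Gain = 20 log₁₀(4716.4) ≈ 73.47 dB
∠G = 81.67° − 146.89° = -65.22°

73.5 dB, -65.2°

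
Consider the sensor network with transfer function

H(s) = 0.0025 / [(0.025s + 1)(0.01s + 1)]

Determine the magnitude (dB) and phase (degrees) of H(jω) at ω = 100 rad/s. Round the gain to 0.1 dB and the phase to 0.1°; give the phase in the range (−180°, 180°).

At ω = 100 rad/s:
pole (1 + j100·0.025) = 1 + j2.5 → |·| ≈ 2.6926, ∠ ≈ 68.20°
pole (1 + j100·0.01) = 1 + j1 → |·| ≈ 1.4142, ∠ ≈ 45.00°
|H| = 0.0025 · 1 / (2.6926 · 1.4142) ≈ 0.00065653
Gain = 20 log₁₀(0.00065653) ≈ -63.65 dB
∠H = (0°) − (68.20° + 45.00°) = -113.20°

-63.7 dB, -113.2°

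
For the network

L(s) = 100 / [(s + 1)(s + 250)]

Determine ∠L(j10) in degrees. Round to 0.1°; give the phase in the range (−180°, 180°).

-86.6°

At s = jω = j10:
pole (s+1): 1 + j10 → |·| = √(1²+10²) = √101 ≈ 10.05, ∠ = arctan(10/1) ≈ 84.29°
pole (s+250): 250 + j10 → |·| = √(250²+10²) = √62600 ≈ 250.2, ∠ = arctan(10/250) ≈ 2.29°
∠L = 0.00° − 86.58° = -86.58°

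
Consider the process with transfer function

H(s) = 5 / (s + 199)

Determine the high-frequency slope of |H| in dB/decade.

Each pole contributes −20 dB/decade at high frequency; each zero contributes +20 dB/decade.
Net: 0 zero(s) − 1 pole(s) → -20 dB/decade.

-20 dB/decade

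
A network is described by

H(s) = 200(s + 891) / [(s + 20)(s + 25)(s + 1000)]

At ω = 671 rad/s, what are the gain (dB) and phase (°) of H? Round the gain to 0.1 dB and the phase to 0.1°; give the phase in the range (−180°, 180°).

-67.7 dB, -173.0°

At s = jω = j671:
zero (s+891): 891 + j671 → |·| = √(891²+671²) = √1244122 ≈ 1115.4, ∠ = arctan(671/891) ≈ 36.98°
pole (s+20): 20 + j671 → |·| = √(20²+671²) = √450641 ≈ 671.3, ∠ = arctan(671/20) ≈ 88.29°
pole (s+25): 25 + j671 → |·| = √(25²+671²) = √450866 ≈ 671.47, ∠ = arctan(671/25) ≈ 87.87°
pole (s+1000): 1000 + j671 → |·| = √(1000²+671²) = √1450241 ≈ 1204.3, ∠ = arctan(671/1000) ≈ 33.86°
|H| = 200 · 1115.4 / 5.4285e+08 ≈ 0.00041094
Gain = 20 log₁₀(0.00041094) ≈ -67.72 dB
∠H = 36.98° − 210.02° = -173.04°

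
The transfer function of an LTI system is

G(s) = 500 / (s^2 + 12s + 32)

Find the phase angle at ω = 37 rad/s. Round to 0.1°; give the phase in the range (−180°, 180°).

Substitute s = j37:
Numerator: 500 = 500 + j0
Denominator: (j37)^2 + 12(j37) + 32 = -1337 + j444
|N| = √(500² + 0²) ≈ 500, ∠N ≈ 0.00°
|D| = √(1337² + 444²) ≈ 1408.8, ∠D ≈ 161.63°
∠G = 0.00° − 161.63° = -161.63°

-161.6°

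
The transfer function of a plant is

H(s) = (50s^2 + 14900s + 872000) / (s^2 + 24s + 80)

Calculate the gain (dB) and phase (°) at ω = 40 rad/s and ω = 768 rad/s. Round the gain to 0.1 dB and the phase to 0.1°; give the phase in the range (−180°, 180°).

Substitute s = j40:
Numerator: 50(j40)^2 + 14900(j40) + 872000 = 792000 + j596000
Denominator: (j40)^2 + 24(j40) + 80 = -1520 + j960
|N| = √(792000² + 596000²) ≈ 9.912e+05, ∠N ≈ 36.96°
|D| = √(1520² + 960²) ≈ 1797.8, ∠D ≈ 147.72°
|H| = 9.912e+05 / 1797.8 ≈ 551.34
Gain = 20 log₁₀(551.34) ≈ 54.83 dB
∠H = 36.96° − 147.72° = -110.76°

Substitute s = j768:
Numerator: 50(j768)^2 + 14900(j768) + 872000 = -28619200 + j11443200
Denominator: (j768)^2 + 24(j768) + 80 = -589744 + j18432
|N| = √(28619200² + 11443200²) ≈ 3.0822e+07, ∠N ≈ 158.21°
|D| = √(589744² + 18432²) ≈ 5.9003e+05, ∠D ≈ 178.21°
|H| = 3.0822e+07 / 5.9003e+05 ≈ 52.238
Gain = 20 log₁₀(52.238) ≈ 34.36 dB
∠H = 158.21° − 178.21° = -20.00°

ω = 40: 54.8 dB, -110.8°; ω = 768: 34.4 dB, -20.0°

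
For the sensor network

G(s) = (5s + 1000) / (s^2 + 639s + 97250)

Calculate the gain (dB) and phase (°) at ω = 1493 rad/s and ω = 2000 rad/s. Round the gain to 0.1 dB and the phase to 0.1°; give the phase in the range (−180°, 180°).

Substitute s = j1493:
Numerator: 5(j1493) + 1000 = 1000 + j7465
Denominator: (j1493)^2 + 639(j1493) + 97250 = -2131799 + j954027
|N| = √(1000² + 7465²) ≈ 7531.7, ∠N ≈ 82.37°
|D| = √(2131799² + 954027²) ≈ 2.3355e+06, ∠D ≈ 155.89°
|G| = 7531.7 / 2.3355e+06 ≈ 0.0032249
Gain = 20 log₁₀(0.0032249) ≈ -49.83 dB
∠G = 82.37° − 155.89° = -73.52°

Substitute s = j2000:
Numerator: 5(j2000) + 1000 = 1000 + j10000
Denominator: (j2000)^2 + 639(j2000) + 97250 = -3902750 + j1278000
|N| = √(1000² + 10000²) ≈ 10050, ∠N ≈ 84.29°
|D| = √(3902750² + 1278000²) ≈ 4.1067e+06, ∠D ≈ 161.87°
|G| = 10050 / 4.1067e+06 ≈ 0.0024472
Gain = 20 log₁₀(0.0024472) ≈ -52.23 dB
∠G = 84.29° − 161.87° = -77.58°

ω = 1493: -49.8 dB, -73.5°; ω = 2000: -52.2 dB, -77.6°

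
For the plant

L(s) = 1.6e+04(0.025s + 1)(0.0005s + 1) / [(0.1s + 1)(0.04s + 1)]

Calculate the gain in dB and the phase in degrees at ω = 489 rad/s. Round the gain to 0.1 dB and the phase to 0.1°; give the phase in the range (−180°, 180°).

46.5 dB, -76.8°

At ω = 489 rad/s:
zero (1 + j489·0.025) = 1 + j12.225 → |·| ≈ 12.266, ∠ ≈ 85.32°
zero (1 + j489·0.0005) = 1 + j0.2445 → |·| ≈ 1.0295, ∠ ≈ 13.74°
pole (1 + j489·0.1) = 1 + j48.9 → |·| ≈ 48.91, ∠ ≈ 88.83°
pole (1 + j489·0.04) = 1 + j19.56 → |·| ≈ 19.586, ∠ ≈ 87.07°
|L| = 1.6e+04 · 12.266 · 1.0295 / (48.91 · 19.586) ≈ 210.91
Gain = 20 log₁₀(210.91) ≈ 46.48 dB
∠L = (85.32° + 13.74°) − (88.83° + 87.07°) = -76.84°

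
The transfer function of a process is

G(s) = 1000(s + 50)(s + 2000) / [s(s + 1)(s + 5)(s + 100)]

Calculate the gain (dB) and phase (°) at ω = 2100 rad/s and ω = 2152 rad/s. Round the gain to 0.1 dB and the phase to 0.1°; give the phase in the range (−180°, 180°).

At s = jω = j2100:
zero (s+50): 50 + j2100 → |·| = √(50²+2100²) = √4412500 ≈ 2100.6, ∠ = arctan(2100/50) ≈ 88.64°
zero (s+2000): 2000 + j2100 → |·| = √(2000²+2100²) = √8410000 ≈ 2900, ∠ = arctan(2100/2000) ≈ 46.40°
pole (s+1): 1 + j2100 → |·| = √(1²+2100²) = √4410001 ≈ 2100, ∠ = arctan(2100/1) ≈ 89.97°
pole (s+5): 5 + j2100 → |·| = √(5²+2100²) = √4410025 ≈ 2100, ∠ = arctan(2100/5) ≈ 89.86°
pole (s+100): 100 + j2100 → |·| = √(100²+2100²) = √4420000 ≈ 2102.4, ∠ = arctan(2100/100) ≈ 87.27°
pole at origin: |s| = 2100, ∠ = 90.00° (in denominator)
|G| = 1000 · 6.0917e+06 / 1.947e+13 ≈ 0.00031288
Gain = 20 log₁₀(0.00031288) ≈ -70.09 dB
∠G = 135.04° − 357.10° = -222.06° ≡ 137.94° (principal value)

At s = jω = j2152:
zero (s+50): 50 + j2152 → |·| = √(50²+2152²) = √4633604 ≈ 2152.6, ∠ = arctan(2152/50) ≈ 88.67°
zero (s+2000): 2000 + j2152 → |·| = √(2000²+2152²) = √8631104 ≈ 2937.9, ∠ = arctan(2152/2000) ≈ 47.10°
pole (s+1): 1 + j2152 → |·| = √(1²+2152²) = √4631105 ≈ 2152, ∠ = arctan(2152/1) ≈ 89.97°
pole (s+5): 5 + j2152 → |·| = √(5²+2152²) = √4631129 ≈ 2152, ∠ = arctan(2152/5) ≈ 89.87°
pole (s+100): 100 + j2152 → |·| = √(100²+2152²) = √4641104 ≈ 2154.3, ∠ = arctan(2152/100) ≈ 87.34°
pole at origin: |s| = 2152, ∠ = 90.00° (in denominator)
|G| = 1000 · 6.3241e+06 / 2.147e+13 ≈ 0.00029456
Gain = 20 log₁₀(0.00029456) ≈ -70.62 dB
∠G = 135.77° − 357.18° = -221.41° ≡ 138.59° (principal value)

ω = 2100: -70.1 dB, 137.9°; ω = 2152: -70.6 dB, 138.6°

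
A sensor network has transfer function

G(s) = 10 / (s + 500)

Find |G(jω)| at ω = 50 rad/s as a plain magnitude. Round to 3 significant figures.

Substitute s = j50:
Numerator: 10 = 10 + j0
Denominator: (j50) + 500 = 500 + j50
|N| = √(10² + 0²) ≈ 10, ∠N ≈ 0.00°
|D| = √(500² + 50²) ≈ 502.49, ∠D ≈ 5.71°
|G| = 10 / 502.49 ≈ 0.019901

0.0199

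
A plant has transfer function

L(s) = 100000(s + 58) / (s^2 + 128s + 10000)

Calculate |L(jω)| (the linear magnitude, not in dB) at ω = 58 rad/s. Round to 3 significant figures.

At s = jω = j58:
zero (s+58): 58 + j58 → |·| = √(58²+58²) = √6728 ≈ 82.024, ∠ = arctan(58/58) ≈ 45.00°
quadratic: (j58)² + 128·j58 + 10000 = 6636 + j7424 → |·| ≈ 9957.5, ∠ ≈ 48.21°
|L| = 100000 · 82.024 / 9957.5 ≈ 823.74

824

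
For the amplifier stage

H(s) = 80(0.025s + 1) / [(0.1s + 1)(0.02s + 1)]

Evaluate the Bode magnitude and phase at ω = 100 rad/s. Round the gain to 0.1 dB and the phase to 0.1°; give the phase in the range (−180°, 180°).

At ω = 100 rad/s:
zero (1 + j100·0.025) = 1 + j2.5 → |·| ≈ 2.6926, ∠ ≈ 68.20°
pole (1 + j100·0.1) = 1 + j10 → |·| ≈ 10.05, ∠ ≈ 84.29°
pole (1 + j100·0.02) = 1 + j2 → |·| ≈ 2.2361, ∠ ≈ 63.43°
|H| = 80 · 2.6926 / (10.05 · 2.2361) ≈ 9.5853
Gain = 20 log₁₀(9.5853) ≈ 19.63 dB
∠H = (68.20°) − (84.29° + 63.43°) = -79.52°

19.6 dB, -79.5°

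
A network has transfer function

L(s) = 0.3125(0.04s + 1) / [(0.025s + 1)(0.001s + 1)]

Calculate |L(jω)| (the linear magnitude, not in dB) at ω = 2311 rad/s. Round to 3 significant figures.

0.199

At ω = 2311 rad/s:
zero (1 + j2311·0.04) = 1 + j92.44 → |·| ≈ 92.445, ∠ ≈ 89.38°
pole (1 + j2311·0.025) = 1 + j57.775 → |·| ≈ 57.784, ∠ ≈ 89.01°
pole (1 + j2311·0.001) = 1 + j2.311 → |·| ≈ 2.5181, ∠ ≈ 66.60°
|L| = 0.3125 · 92.445 / (57.784 · 2.5181) ≈ 0.19854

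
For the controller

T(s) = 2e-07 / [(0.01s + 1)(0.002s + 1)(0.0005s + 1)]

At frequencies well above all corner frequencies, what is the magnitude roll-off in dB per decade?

-60 dB/decade

Each pole contributes −20 dB/decade at high frequency; each zero contributes +20 dB/decade.
Net: 0 zero(s) − 3 pole(s) → -60 dB/decade.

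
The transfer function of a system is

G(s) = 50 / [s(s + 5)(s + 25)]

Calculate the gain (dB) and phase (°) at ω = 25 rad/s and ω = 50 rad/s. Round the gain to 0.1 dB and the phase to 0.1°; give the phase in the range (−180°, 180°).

At s = jω = j25:
pole (s+5): 5 + j25 → |·| = √(5²+25²) = √650 ≈ 25.495, ∠ = arctan(25/5) ≈ 78.69°
pole (s+25): 25 + j25 → |·| = √(25²+25²) = √1250 ≈ 35.355, ∠ = arctan(25/25) ≈ 45.00°
pole at origin: |s| = 25, ∠ = 90.00° (in denominator)
|G| = 50 / 22534 ≈ 0.0022189
Gain = 20 log₁₀(0.0022189) ≈ -53.08 dB
∠G = 0.00° − 213.69° = -213.69° ≡ 146.31° (principal value)

At s = jω = j50:
pole (s+5): 5 + j50 → |·| = √(5²+50²) = √2525 ≈ 50.249, ∠ = arctan(50/5) ≈ 84.29°
pole (s+25): 25 + j50 → |·| = √(25²+50²) = √3125 ≈ 55.902, ∠ = arctan(50/25) ≈ 63.43°
pole at origin: |s| = 50, ∠ = 90.00° (in denominator)
|G| = 50 / 1.4045e+05 ≈ 0.000356
Gain = 20 log₁₀(0.000356) ≈ -68.97 dB
∠G = 0.00° − 237.72° = -237.72° ≡ 122.28° (principal value)

ω = 25: -53.1 dB, 146.3°; ω = 50: -69.0 dB, 122.3°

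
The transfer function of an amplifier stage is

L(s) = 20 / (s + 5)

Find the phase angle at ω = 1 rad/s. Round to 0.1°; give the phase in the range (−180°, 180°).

At s = jω = j1:
pole (s+5): 5 + j1 → |·| = √(5²+1²) = √26 ≈ 5.099, ∠ = arctan(1/5) ≈ 11.31°
∠L = 0.00° − 11.31° = -11.31°

-11.3°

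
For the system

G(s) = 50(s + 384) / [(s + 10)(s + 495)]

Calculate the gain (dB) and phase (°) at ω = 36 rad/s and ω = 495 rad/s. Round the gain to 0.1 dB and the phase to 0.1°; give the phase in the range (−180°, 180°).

ω = 36: 0.3 dB, -73.3°; ω = 495: -20.9 dB, -81.6°

At s = jω = j36:
zero (s+384): 384 + j36 → |·| = √(384²+36²) = √148752 ≈ 385.68, ∠ = arctan(36/384) ≈ 5.36°
pole (s+10): 10 + j36 → |·| = √(10²+36²) = √1396 ≈ 37.363, ∠ = arctan(36/10) ≈ 74.48°
pole (s+495): 495 + j36 → |·| = √(495²+36²) = √246321 ≈ 496.31, ∠ = arctan(36/495) ≈ 4.16°
|G| = 50 · 385.68 / 18544 ≈ 1.0399
Gain = 20 log₁₀(1.0399) ≈ 0.34 dB
∠G = 5.36° − 78.64° = -73.28°

At s = jω = j495:
zero (s+384): 384 + j495 → |·| = √(384²+495²) = √392481 ≈ 626.48, ∠ = arctan(495/384) ≈ 52.20°
pole (s+10): 10 + j495 → |·| = √(10²+495²) = √245125 ≈ 495.1, ∠ = arctan(495/10) ≈ 88.84°
pole (s+495): 495 + j495 → |·| = √(495²+495²) = √490050 ≈ 700.04, ∠ = arctan(495/495) ≈ 45.00°
|G| = 50 · 626.48 / 3.4659e+05 ≈ 0.090378
Gain = 20 log₁₀(0.090378) ≈ -20.88 dB
∠G = 52.20° − 133.84° = -81.64°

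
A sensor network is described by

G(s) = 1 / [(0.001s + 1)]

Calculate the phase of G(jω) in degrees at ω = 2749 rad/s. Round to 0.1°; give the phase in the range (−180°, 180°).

At ω = 2749 rad/s:
pole (1 + j2749·0.001) = 1 + j2.749 → |·| ≈ 2.9252, ∠ ≈ 70.01°
∠G = (0°) − (70.01°) = -70.01°

-70.0°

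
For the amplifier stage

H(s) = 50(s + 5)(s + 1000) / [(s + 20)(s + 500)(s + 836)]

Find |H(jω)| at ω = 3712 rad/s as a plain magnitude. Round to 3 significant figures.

At s = jω = j3712:
zero (s+5): 5 + j3712 → |·| = √(5²+3712²) = √13778969 ≈ 3712, ∠ = arctan(3712/5) ≈ 89.92°
zero (s+1000): 1000 + j3712 → |·| = √(1000²+3712²) = √14778944 ≈ 3844.3, ∠ = arctan(3712/1000) ≈ 74.92°
pole (s+20): 20 + j3712 → |·| = √(20²+3712²) = √13779344 ≈ 3712.1, ∠ = arctan(3712/20) ≈ 89.69°
pole (s+500): 500 + j3712 → |·| = √(500²+3712²) = √14028944 ≈ 3745.5, ∠ = arctan(3712/500) ≈ 82.33°
pole (s+836): 836 + j3712 → |·| = √(836²+3712²) = √14477840 ≈ 3805, ∠ = arctan(3712/836) ≈ 77.31°
|H| = 50 · 1.427e+07 / 5.2903e+10 ≈ 0.013487

0.0135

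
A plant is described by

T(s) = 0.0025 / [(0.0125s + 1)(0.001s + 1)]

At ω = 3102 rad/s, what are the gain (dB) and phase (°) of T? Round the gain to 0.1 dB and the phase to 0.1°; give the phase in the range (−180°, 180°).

-94.1 dB, -160.7°

At ω = 3102 rad/s:
pole (1 + j3102·0.0125) = 1 + j38.775 → |·| ≈ 38.788, ∠ ≈ 88.52°
pole (1 + j3102·0.001) = 1 + j3.102 → |·| ≈ 3.2592, ∠ ≈ 72.13°
|T| = 0.0025 · 1 / (38.788 · 3.2592) ≈ 1.9776e-05
Gain = 20 log₁₀(1.9776e-05) ≈ -94.08 dB
∠T = (0°) − (88.52° + 72.13°) = -160.65°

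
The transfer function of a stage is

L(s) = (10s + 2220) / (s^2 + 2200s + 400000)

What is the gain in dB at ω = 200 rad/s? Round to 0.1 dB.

Substitute s = j200:
Numerator: 10(j200) + 2220 = 2220 + j2000
Denominator: (j200)^2 + 2200(j200) + 400000 = 360000 + j440000
|N| = √(2220² + 2000²) ≈ 2988, ∠N ≈ 42.02°
|D| = √(360000² + 440000²) ≈ 5.6851e+05, ∠D ≈ 50.71°
|L| = 2988 / 5.6851e+05 ≈ 0.0052558
Gain = 20 log₁₀(0.0052558) ≈ -45.59 dB

-45.6 dB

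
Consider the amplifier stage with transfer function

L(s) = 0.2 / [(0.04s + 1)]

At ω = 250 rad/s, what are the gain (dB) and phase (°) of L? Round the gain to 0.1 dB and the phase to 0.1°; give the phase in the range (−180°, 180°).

At ω = 250 rad/s:
pole (1 + j250·0.04) = 1 + j10 → |·| ≈ 10.05, ∠ ≈ 84.29°
|L| = 0.2 · 1 / (10.05) ≈ 0.0199
Gain = 20 log₁₀(0.0199) ≈ -34.02 dB
∠L = (0°) − (84.29°) = -84.29°

-34.0 dB, -84.3°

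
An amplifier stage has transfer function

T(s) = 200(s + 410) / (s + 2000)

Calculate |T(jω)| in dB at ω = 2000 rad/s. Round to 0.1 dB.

At s = jω = j2000:
zero (s+410): 410 + j2000 → |·| = √(410²+2000²) = √4168100 ≈ 2041.6, ∠ = arctan(2000/410) ≈ 78.41°
pole (s+2000): 2000 + j2000 → |·| = √(2000²+2000²) = √8000000 ≈ 2828.4, ∠ = arctan(2000/2000) ≈ 45.00°
|T| = 200 · 2041.6 / 2828.4 ≈ 144.36
Gain = 20 log₁₀(144.36) ≈ 43.19 dB

43.2 dB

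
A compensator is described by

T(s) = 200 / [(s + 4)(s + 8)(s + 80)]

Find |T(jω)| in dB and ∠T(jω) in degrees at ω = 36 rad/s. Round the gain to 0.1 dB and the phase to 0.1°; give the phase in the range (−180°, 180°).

At s = jω = j36:
pole (s+4): 4 + j36 → |·| = √(4²+36²) = √1312 ≈ 36.222, ∠ = arctan(36/4) ≈ 83.66°
pole (s+8): 8 + j36 → |·| = √(8²+36²) = √1360 ≈ 36.878, ∠ = arctan(36/8) ≈ 77.47°
pole (s+80): 80 + j36 → |·| = √(80²+36²) = √7696 ≈ 87.727, ∠ = arctan(36/80) ≈ 24.23°
|T| = 200 / 1.1719e+05 ≈ 0.0017066
Gain = 20 log₁₀(0.0017066) ≈ -55.36 dB
∠T = 0.00° − 185.36° = -185.36° ≡ 174.64° (principal value)

-55.4 dB, 174.6°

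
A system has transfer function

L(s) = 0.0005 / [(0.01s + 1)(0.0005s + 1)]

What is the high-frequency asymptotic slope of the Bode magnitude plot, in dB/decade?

-40 dB/decade

Each pole contributes −20 dB/decade at high frequency; each zero contributes +20 dB/decade.
Net: 0 zero(s) − 2 pole(s) → -40 dB/decade.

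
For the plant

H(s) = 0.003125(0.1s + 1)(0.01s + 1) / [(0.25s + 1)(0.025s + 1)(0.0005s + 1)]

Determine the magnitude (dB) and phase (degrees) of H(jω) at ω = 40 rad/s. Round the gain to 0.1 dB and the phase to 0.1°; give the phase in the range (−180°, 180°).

At ω = 40 rad/s:
zero (1 + j40·0.1) = 1 + j4 → |·| ≈ 4.1231, ∠ ≈ 75.96°
zero (1 + j40·0.01) = 1 + j0.4 → |·| ≈ 1.077, ∠ ≈ 21.80°
pole (1 + j40·0.25) = 1 + j10 → |·| ≈ 10.05, ∠ ≈ 84.29°
pole (1 + j40·0.025) = 1 + j1 → |·| ≈ 1.4142, ∠ ≈ 45.00°
pole (1 + j40·0.0005) = 1 + j0.02 → |·| ≈ 1.0002, ∠ ≈ 1.15°
|H| = 0.003125 · 4.1231 · 1.077 / (10.05 · 1.4142 · 1.0002) ≈ 0.00097617
Gain = 20 log₁₀(0.00097617) ≈ -60.21 dB
∠H = (75.96° + 21.80°) − (84.29° + 45.00° + 1.15°) = -32.68°

-60.2 dB, -32.7°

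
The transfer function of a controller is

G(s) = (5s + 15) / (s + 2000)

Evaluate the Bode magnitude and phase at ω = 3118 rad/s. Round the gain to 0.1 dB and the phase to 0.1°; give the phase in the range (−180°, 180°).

Substitute s = j3118:
Numerator: 5(j3118) + 15 = 15 + j15590
Denominator: (j3118) + 2000 = 2000 + j3118
|N| = √(15² + 15590²) ≈ 15590, ∠N ≈ 89.94°
|D| = √(2000² + 3118²) ≈ 3704.3, ∠D ≈ 57.32°
|G| = 15590 / 3704.3 ≈ 4.2086
Gain = 20 log₁₀(4.2086) ≈ 12.48 dB
∠G = 89.94° − 57.32° = 32.62°

12.5 dB, 32.6°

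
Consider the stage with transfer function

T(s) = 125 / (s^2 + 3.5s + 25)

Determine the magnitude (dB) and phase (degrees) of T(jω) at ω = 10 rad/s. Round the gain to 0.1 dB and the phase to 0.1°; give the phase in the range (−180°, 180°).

At s = jω = j10:
quadratic: (j10)² + 3.5·j10 + 25 = -75 + j35 → |·| ≈ 82.765, ∠ ≈ 154.98°
|T| = 125 / 82.765 ≈ 1.5103
Gain = 20 log₁₀(1.5103) ≈ 3.58 dB
∠T = 0.00° − 154.98° = -154.98°

3.6 dB, -155.0°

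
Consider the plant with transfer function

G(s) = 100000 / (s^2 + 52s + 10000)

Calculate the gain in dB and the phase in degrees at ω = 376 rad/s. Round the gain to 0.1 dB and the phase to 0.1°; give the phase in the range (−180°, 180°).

-2.5 dB, -171.5°

At s = jω = j376:
quadratic: (j376)² + 52·j376 + 10000 = -131376 + j19552 → |·| ≈ 1.3282e+05, ∠ ≈ 171.54°
|G| = 100000 / 1.3282e+05 ≈ 0.7529
Gain = 20 log₁₀(0.7529) ≈ -2.47 dB
∠G = 0.00° − 171.54° = -171.54°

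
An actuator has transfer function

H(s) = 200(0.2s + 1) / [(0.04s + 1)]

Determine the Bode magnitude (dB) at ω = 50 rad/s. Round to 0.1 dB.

59.1 dB

At ω = 50 rad/s:
zero (1 + j50·0.2) = 1 + j10 → |·| ≈ 10.05, ∠ ≈ 84.29°
pole (1 + j50·0.04) = 1 + j2 → |·| ≈ 2.2361, ∠ ≈ 63.43°
|H| = 200 · 10.05 / (2.2361) ≈ 898.89
Gain = 20 log₁₀(898.89) ≈ 59.07 dB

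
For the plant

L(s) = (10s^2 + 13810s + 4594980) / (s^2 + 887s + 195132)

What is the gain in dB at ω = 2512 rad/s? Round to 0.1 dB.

20.4 dB

Substitute s = j2512:
Numerator: 10(j2512)^2 + 13810(j2512) + 4594980 = -58506460 + j34690720
Denominator: (j2512)^2 + 887(j2512) + 195132 = -6115012 + j2228144
|N| = √(58506460² + 34690720²) ≈ 6.8018e+07, ∠N ≈ 149.33°
|D| = √(6115012² + 2228144²) ≈ 6.5083e+06, ∠D ≈ 159.98°
|L| = 6.8018e+07 / 6.5083e+06 ≈ 10.451
Gain = 20 log₁₀(10.451) ≈ 20.38 dB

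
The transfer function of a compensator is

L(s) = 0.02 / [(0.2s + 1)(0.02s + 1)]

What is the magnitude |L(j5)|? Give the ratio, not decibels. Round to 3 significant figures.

0.0141

At ω = 5 rad/s:
pole (1 + j5·0.2) = 1 + j1 → |·| ≈ 1.4142, ∠ ≈ 45.00°
pole (1 + j5·0.02) = 1 + j0.1 → |·| ≈ 1.005, ∠ ≈ 5.71°
|L| = 0.02 · 1 / (1.4142 · 1.005) ≈ 0.014072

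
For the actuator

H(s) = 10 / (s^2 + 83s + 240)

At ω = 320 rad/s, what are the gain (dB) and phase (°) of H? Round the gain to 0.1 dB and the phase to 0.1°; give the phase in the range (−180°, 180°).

-80.5 dB, -165.4°

Substitute s = j320:
Numerator: 10 = 10 + j0
Denominator: (j320)^2 + 83(j320) + 240 = -102160 + j26560
|N| = √(10² + 0²) ≈ 10, ∠N ≈ 0.00°
|D| = √(102160² + 26560²) ≈ 1.0556e+05, ∠D ≈ 165.43°
|H| = 10 / 1.0556e+05 ≈ 9.4733e-05
Gain = 20 log₁₀(9.4733e-05) ≈ -80.47 dB
∠H = 0.00° − 165.43° = -165.43°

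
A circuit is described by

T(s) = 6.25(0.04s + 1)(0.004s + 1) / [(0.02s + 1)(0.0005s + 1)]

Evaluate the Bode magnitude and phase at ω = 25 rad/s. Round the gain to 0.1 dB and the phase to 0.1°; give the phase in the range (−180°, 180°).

18.0 dB, 23.4°

At ω = 25 rad/s:
zero (1 + j25·0.04) = 1 + j1 → |·| ≈ 1.4142, ∠ ≈ 45.00°
zero (1 + j25·0.004) = 1 + j0.1 → |·| ≈ 1.005, ∠ ≈ 5.71°
pole (1 + j25·0.02) = 1 + j0.5 → |·| ≈ 1.118, ∠ ≈ 26.57°
pole (1 + j25·0.0005) = 1 + j0.0125 → |·| ≈ 1.0001, ∠ ≈ 0.72°
|T| = 6.25 · 1.4142 · 1.005 / (1.118 · 1.0001) ≈ 7.9446
Gain = 20 log₁₀(7.9446) ≈ 18.00 dB
∠T = (45.00° + 5.71°) − (26.57° + 0.72°) = 23.42°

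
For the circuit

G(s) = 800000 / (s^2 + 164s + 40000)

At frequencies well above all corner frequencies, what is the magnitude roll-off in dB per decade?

Each pole contributes −20 dB/decade at high frequency; each zero contributes +20 dB/decade.
Net: 0 zero(s) − 2 pole(s) → -40 dB/decade.

-40 dB/decade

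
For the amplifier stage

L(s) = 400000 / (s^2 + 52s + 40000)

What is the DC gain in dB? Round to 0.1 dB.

20.0 dB

L(0) = 400000 / 40000 = 10
20 log₁₀(10) ≈ 20.00 dB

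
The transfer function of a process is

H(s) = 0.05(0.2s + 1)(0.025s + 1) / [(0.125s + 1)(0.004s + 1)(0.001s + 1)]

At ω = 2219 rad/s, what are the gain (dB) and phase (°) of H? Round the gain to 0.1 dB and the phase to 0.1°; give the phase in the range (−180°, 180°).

-13.8 dB, -60.3°

At ω = 2219 rad/s:
zero (1 + j2219·0.2) = 1 + j443.8 → |·| ≈ 443.8, ∠ ≈ 89.87°
zero (1 + j2219·0.025) = 1 + j55.475 → |·| ≈ 55.484, ∠ ≈ 88.97°
pole (1 + j2219·0.125) = 1 + j277.375 → |·| ≈ 277.38, ∠ ≈ 89.79°
pole (1 + j2219·0.004) = 1 + j8.876 → |·| ≈ 8.9322, ∠ ≈ 83.57°
pole (1 + j2219·0.001) = 1 + j2.219 → |·| ≈ 2.4339, ∠ ≈ 65.74°
|H| = 0.05 · 443.8 · 55.484 / (277.38 · 8.9322 · 2.4339) ≈ 0.20417
Gain = 20 log₁₀(0.20417) ≈ -13.80 dB
∠H = (89.87° + 88.97°) − (89.79° + 83.57° + 65.74°) = -60.26°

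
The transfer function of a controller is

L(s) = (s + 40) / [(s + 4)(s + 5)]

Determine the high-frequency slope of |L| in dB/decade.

Each pole contributes −20 dB/decade at high frequency; each zero contributes +20 dB/decade.
Net: 1 zero(s) − 2 pole(s) → -20 dB/decade.

-20 dB/decade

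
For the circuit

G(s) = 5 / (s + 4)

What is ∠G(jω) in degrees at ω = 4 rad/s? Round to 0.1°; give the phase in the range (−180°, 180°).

Substitute s = j4:
Numerator: 5 = 5 + j0
Denominator: (j4) + 4 = 4 + j4
|N| = √(5² + 0²) ≈ 5, ∠N ≈ 0.00°
|D| = √(4² + 4²) ≈ 5.6569, ∠D ≈ 45.00°
∠G = 0.00° − 45.00° = -45.00°

-45.0°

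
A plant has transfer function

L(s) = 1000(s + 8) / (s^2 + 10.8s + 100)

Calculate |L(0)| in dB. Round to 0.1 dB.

38.1 dB

L(0) = 1000·8 / 100 = 80
20 log₁₀(80) ≈ 38.06 dB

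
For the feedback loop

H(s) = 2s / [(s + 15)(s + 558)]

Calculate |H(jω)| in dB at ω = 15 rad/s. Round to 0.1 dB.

At s = jω = j15:
zero at origin: s = j15 → |·| = 15, ∠ = 90.00°
pole (s+15): 15 + j15 → |·| = √(15²+15²) = √450 ≈ 21.213, ∠ = arctan(15/15) ≈ 45.00°
pole (s+558): 558 + j15 → |·| = √(558²+15²) = √311589 ≈ 558.2, ∠ = arctan(15/558) ≈ 1.54°
|H| = 2 · 15 / 11841 ≈ 0.0025336
Gain = 20 log₁₀(0.0025336) ≈ -51.93 dB

-51.9 dB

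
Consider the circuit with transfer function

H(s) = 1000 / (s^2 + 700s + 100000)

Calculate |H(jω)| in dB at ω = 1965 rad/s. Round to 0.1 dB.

Substitute s = j1965:
Numerator: 1000 = 1000 + j0
Denominator: (j1965)^2 + 700(j1965) + 100000 = -3761225 + j1375500
|N| = √(1000² + 0²) ≈ 1000, ∠N ≈ 0.00°
|D| = √(3761225² + 1375500²) ≈ 4.0048e+06, ∠D ≈ 159.91°
|H| = 1000 / 4.0048e+06 ≈ 0.0002497
Gain = 20 log₁₀(0.0002497) ≈ -72.05 dB

-72.1 dB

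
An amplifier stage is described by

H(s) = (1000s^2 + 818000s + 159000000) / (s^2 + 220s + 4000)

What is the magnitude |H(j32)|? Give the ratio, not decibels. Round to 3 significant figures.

2.10e+04

Substitute s = j32:
Numerator: 1000(j32)^2 + 818000(j32) + 159000000 = 157976000 + j26176000
Denominator: (j32)^2 + 220(j32) + 4000 = 2976 + j7040
|N| = √(157976000² + 26176000²) ≈ 1.6013e+08, ∠N ≈ 9.41°
|D| = √(2976² + 7040²) ≈ 7643.2, ∠D ≈ 67.08°
|H| = 1.6013e+08 / 7643.2 ≈ 20951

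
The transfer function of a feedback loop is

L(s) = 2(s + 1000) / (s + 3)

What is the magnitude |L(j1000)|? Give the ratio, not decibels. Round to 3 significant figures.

2.83

At s = jω = j1000:
zero (s+1000): 1000 + j1000 → |·| = √(1000²+1000²) = √2000000 ≈ 1414.2, ∠ = arctan(1000/1000) ≈ 45.00°
pole (s+3): 3 + j1000 → |·| = √(3²+1000²) = √1000009 ≈ 1000, ∠ = arctan(1000/3) ≈ 89.83°
|L| = 2 · 1414.2 / 1000 ≈ 2.8284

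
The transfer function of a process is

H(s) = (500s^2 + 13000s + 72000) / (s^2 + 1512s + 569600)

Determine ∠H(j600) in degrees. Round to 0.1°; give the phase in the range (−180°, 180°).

100.5°

Substitute s = j600:
Numerator: 500(j600)^2 + 13000(j600) + 72000 = -179928000 + j7800000
Denominator: (j600)^2 + 1512(j600) + 569600 = 209600 + j907200
|N| = √(179928000² + 7800000²) ≈ 1.801e+08, ∠N ≈ 177.52°
|D| = √(209600² + 907200²) ≈ 9.311e+05, ∠D ≈ 76.99°
∠H = 177.52° − 76.99° = 100.53°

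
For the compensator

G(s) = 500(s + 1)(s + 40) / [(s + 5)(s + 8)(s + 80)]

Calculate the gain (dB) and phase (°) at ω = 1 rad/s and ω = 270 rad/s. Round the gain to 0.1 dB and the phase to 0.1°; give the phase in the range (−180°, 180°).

At s = jω = j1:
zero (s+1): 1 + j1 → |·| = √(1²+1²) = √2 ≈ 1.4142, ∠ = arctan(1/1) ≈ 45.00°
zero (s+40): 40 + j1 → |·| = √(40²+1²) = √1601 ≈ 40.012, ∠ = arctan(1/40) ≈ 1.43°
pole (s+5): 5 + j1 → |·| = √(5²+1²) = √26 ≈ 5.099, ∠ = arctan(1/5) ≈ 11.31°
pole (s+8): 8 + j1 → |·| = √(8²+1²) = √65 ≈ 8.0623, ∠ = arctan(1/8) ≈ 7.13°
pole (s+80): 80 + j1 → |·| = √(80²+1²) = √6401 ≈ 80.006, ∠ = arctan(1/80) ≈ 0.72°
|G| = 500 · 56.585 / 3289 ≈ 8.6022
Gain = 20 log₁₀(8.6022) ≈ 18.69 dB
∠G = 46.43° − 19.16° = 27.27°

At s = jω = j270:
zero (s+1): 1 + j270 → |·| = √(1²+270²) = √72901 ≈ 270, ∠ = arctan(270/1) ≈ 89.79°
zero (s+40): 40 + j270 → |·| = √(40²+270²) = √74500 ≈ 272.95, ∠ = arctan(270/40) ≈ 81.57°
pole (s+5): 5 + j270 → |·| = √(5²+270²) = √72925 ≈ 270.05, ∠ = arctan(270/5) ≈ 88.94°
pole (s+8): 8 + j270 → |·| = √(8²+270²) = √72964 ≈ 270.12, ∠ = arctan(270/8) ≈ 88.30°
pole (s+80): 80 + j270 → |·| = √(80²+270²) = √79300 ≈ 281.6, ∠ = arctan(270/80) ≈ 73.50°
|G| = 500 · 73696 / 2.0542e+07 ≈ 1.7938
Gain = 20 log₁₀(1.7938) ≈ 5.08 dB
∠G = 171.36° − 250.74° = -79.38°

ω = 1: 18.7 dB, 27.3°; ω = 270: 5.1 dB, -79.4°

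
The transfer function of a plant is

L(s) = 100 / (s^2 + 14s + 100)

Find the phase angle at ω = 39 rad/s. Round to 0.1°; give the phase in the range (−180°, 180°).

At s = jω = j39:
quadratic: (j39)² + 14·j39 + 100 = -1421 + j546 → |·| ≈ 1522.3, ∠ ≈ 158.98°
∠L = 0.00° − 158.98° = -158.98°

-159.0°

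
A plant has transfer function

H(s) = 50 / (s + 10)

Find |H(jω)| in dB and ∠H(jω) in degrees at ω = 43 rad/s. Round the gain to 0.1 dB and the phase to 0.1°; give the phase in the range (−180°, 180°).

Substitute s = j43:
Numerator: 50 = 50 + j0
Denominator: (j43) + 10 = 10 + j43
|N| = √(50² + 0²) ≈ 50, ∠N ≈ 0.00°
|D| = √(10² + 43²) ≈ 44.147, ∠D ≈ 76.91°
|H| = 50 / 44.147 ≈ 1.1326
Gain = 20 log₁₀(1.1326) ≈ 1.08 dB
∠H = 0.00° − 76.91° = -76.91°

1.1 dB, -76.9°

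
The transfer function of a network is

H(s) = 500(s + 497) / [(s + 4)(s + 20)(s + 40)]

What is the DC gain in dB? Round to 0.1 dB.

H(0) = 500·497 / (4·20·40) ≈ 77.656
20 log₁₀(77.656) ≈ 37.80 dB

37.8 dB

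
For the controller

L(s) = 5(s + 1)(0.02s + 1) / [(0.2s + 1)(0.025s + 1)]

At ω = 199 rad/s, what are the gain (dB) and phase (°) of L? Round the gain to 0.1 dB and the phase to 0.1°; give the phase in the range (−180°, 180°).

26.1 dB, -1.6°

At ω = 199 rad/s:
zero (1 + j199·1) = 1 + j199 → |·| ≈ 199, ∠ ≈ 89.71°
zero (1 + j199·0.02) = 1 + j3.98 → |·| ≈ 4.1037, ∠ ≈ 75.90°
pole (1 + j199·0.2) = 1 + j39.8 → |·| ≈ 39.813, ∠ ≈ 88.56°
pole (1 + j199·0.025) = 1 + j4.975 → |·| ≈ 5.0745, ∠ ≈ 78.63°
|L| = 5 · 199 · 4.1037 / (39.813 · 5.0745) ≈ 20.211
Gain = 20 log₁₀(20.211) ≈ 26.11 dB
∠L = (89.71° + 75.90°) − (88.56° + 78.63°) = -1.58°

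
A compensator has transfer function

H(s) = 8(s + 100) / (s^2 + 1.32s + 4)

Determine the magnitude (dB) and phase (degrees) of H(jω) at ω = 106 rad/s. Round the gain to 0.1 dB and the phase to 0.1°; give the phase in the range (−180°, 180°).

-19.7 dB, -132.6°

At s = jω = j106:
zero (s+100): 100 + j106 → |·| = √(100²+106²) = √21236 ≈ 145.73, ∠ = arctan(106/100) ≈ 46.67°
quadratic: (j106)² + 1.32·j106 + 4 = -11232 + j139.92 → |·| ≈ 11233, ∠ ≈ 179.29°
|H| = 8 · 145.73 / 11233 ≈ 0.10379
Gain = 20 log₁₀(0.10379) ≈ -19.68 dB
∠H = 46.67° − 179.29° = -132.62°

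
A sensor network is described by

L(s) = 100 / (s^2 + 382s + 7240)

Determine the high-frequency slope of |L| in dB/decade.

Each pole contributes −20 dB/decade at high frequency; each zero contributes +20 dB/decade.
Net: 0 zero(s) − 2 pole(s) → -40 dB/decade.

-40 dB/decade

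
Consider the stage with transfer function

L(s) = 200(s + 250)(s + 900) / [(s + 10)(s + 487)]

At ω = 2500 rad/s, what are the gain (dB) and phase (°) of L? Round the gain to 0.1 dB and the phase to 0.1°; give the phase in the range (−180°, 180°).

At s = jω = j2500:
zero (s+250): 250 + j2500 → |·| = √(250²+2500²) = √6312500 ≈ 2512.5, ∠ = arctan(2500/250) ≈ 84.29°
zero (s+900): 900 + j2500 → |·| = √(900²+2500²) = √7060000 ≈ 2657.1, ∠ = arctan(2500/900) ≈ 70.20°
pole (s+10): 10 + j2500 → |·| = √(10²+2500²) = √6250100 ≈ 2500, ∠ = arctan(2500/10) ≈ 89.77°
pole (s+487): 487 + j2500 → |·| = √(487²+2500²) = √6487169 ≈ 2547, ∠ = arctan(2500/487) ≈ 78.98°
|L| = 200 · 6.676e+06 / 6.3675e+06 ≈ 209.69
Gain = 20 log₁₀(209.69) ≈ 46.43 dB
∠L = 154.49° − 168.75° = -14.26°

46.4 dB, -14.3°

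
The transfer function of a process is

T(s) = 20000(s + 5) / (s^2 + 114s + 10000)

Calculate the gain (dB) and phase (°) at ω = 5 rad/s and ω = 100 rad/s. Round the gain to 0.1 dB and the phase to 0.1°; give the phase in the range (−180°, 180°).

ω = 5: 23.0 dB, 41.7°; ω = 100: 44.9 dB, -2.9°

At s = jω = j5:
zero (s+5): 5 + j5 → |·| = √(5²+5²) = √50 ≈ 7.0711, ∠ = arctan(5/5) ≈ 45.00°
quadratic: (j5)² + 114·j5 + 10000 = 9975 + j570 → |·| ≈ 9991.3, ∠ ≈ 3.27°
|T| = 20000 · 7.0711 / 9991.3 ≈ 14.155
Gain = 20 log₁₀(14.155) ≈ 23.02 dB
∠T = 45.00° − 3.27° = 41.73°

At s = jω = j100:
zero (s+5): 5 + j100 → |·| = √(5²+100²) = √10025 ≈ 100.12, ∠ = arctan(100/5) ≈ 87.14°
quadratic: (j100)² + 114·j100 + 10000 = 0 + j11400 → |·| ≈ 11400, ∠ ≈ 90.00°
|T| = 20000 · 100.12 / 11400 ≈ 175.65
Gain = 20 log₁₀(175.65) ≈ 44.89 dB
∠T = 87.14° − 90.00° = -2.86°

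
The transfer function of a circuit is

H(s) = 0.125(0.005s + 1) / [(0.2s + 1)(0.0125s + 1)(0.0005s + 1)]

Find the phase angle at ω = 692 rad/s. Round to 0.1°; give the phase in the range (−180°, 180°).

-118.2°

At ω = 692 rad/s:
zero (1 + j692·0.005) = 1 + j3.46 → |·| ≈ 3.6016, ∠ ≈ 73.88°
pole (1 + j692·0.2) = 1 + j138.4 → |·| ≈ 138.4, ∠ ≈ 89.59°
pole (1 + j692·0.0125) = 1 + j8.65 → |·| ≈ 8.7076, ∠ ≈ 83.41°
pole (1 + j692·0.0005) = 1 + j0.346 → |·| ≈ 1.0582, ∠ ≈ 19.09°
∠H = (73.88°) − (89.59° + 83.41° + 19.09°) = -118.21°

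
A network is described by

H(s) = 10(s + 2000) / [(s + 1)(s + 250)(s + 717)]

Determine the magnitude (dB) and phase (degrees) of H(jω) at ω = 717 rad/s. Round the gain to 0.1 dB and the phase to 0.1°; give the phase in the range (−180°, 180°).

At s = jω = j717:
zero (s+2000): 2000 + j717 → |·| = √(2000²+717²) = √4514089 ≈ 2124.6, ∠ = arctan(717/2000) ≈ 19.72°
pole (s+1): 1 + j717 → |·| = √(1²+717²) = √514090 ≈ 717, ∠ = arctan(717/1) ≈ 89.92°
pole (s+250): 250 + j717 → |·| = √(250²+717²) = √576589 ≈ 759.33, ∠ = arctan(717/250) ≈ 70.78°
pole (s+717): 717 + j717 → |·| = √(717²+717²) = √1028178 ≈ 1014, ∠ = arctan(717/717) ≈ 45.00°
|H| = 10 · 2124.6 / 5.5206e+08 ≈ 3.8485e-05
Gain = 20 log₁₀(3.8485e-05) ≈ -88.29 dB
∠H = 19.72° − 205.70° = -185.98° ≡ 174.02° (principal value)

-88.3 dB, 174.0°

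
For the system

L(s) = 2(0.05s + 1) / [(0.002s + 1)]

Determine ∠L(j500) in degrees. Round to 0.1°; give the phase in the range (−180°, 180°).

At ω = 500 rad/s:
zero (1 + j500·0.05) = 1 + j25 → |·| ≈ 25.02, ∠ ≈ 87.71°
pole (1 + j500·0.002) = 1 + j1 → |·| ≈ 1.4142, ∠ ≈ 45.00°
∠L = (87.71°) − (45.00°) = 42.71°

42.7°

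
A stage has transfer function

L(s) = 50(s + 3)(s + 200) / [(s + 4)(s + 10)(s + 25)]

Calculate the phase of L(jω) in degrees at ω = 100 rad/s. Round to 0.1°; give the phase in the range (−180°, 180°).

At s = jω = j100:
zero (s+3): 3 + j100 → |·| = √(3²+100²) = √10009 ≈ 100.04, ∠ = arctan(100/3) ≈ 88.28°
zero (s+200): 200 + j100 → |·| = √(200²+100²) = √50000 ≈ 223.61, ∠ = arctan(100/200) ≈ 26.57°
pole (s+4): 4 + j100 → |·| = √(4²+100²) = √10016 ≈ 100.08, ∠ = arctan(100/4) ≈ 87.71°
pole (s+10): 10 + j100 → |·| = √(10²+100²) = √10100 ≈ 100.5, ∠ = arctan(100/10) ≈ 84.29°
pole (s+25): 25 + j100 → |·| = √(25²+100²) = √10625 ≈ 103.08, ∠ = arctan(100/25) ≈ 75.96°
∠L = 114.85° − 247.96° = -133.11°

-133.1°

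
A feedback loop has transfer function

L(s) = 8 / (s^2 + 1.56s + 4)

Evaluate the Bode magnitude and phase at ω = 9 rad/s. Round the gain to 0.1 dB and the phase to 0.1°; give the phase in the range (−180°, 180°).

-19.8 dB, -169.7°

At s = jω = j9:
quadratic: (j9)² + 1.56·j9 + 4 = -77 + j14.04 → |·| ≈ 78.27, ∠ ≈ 169.67°
|L| = 8 / 78.27 ≈ 0.10221
Gain = 20 log₁₀(0.10221) ≈ -19.81 dB
∠L = 0.00° − 169.67° = -169.67°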